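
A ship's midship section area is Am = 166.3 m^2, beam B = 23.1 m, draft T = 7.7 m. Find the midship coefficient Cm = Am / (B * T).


Formula: Cm = Am / (B * T)
Step 1 — B * T = 23.1 * 7.7 = 177.87 m^2
Step 2 — Cm = 166.3 / 177.87 ≈ 0.93495 (5 s.f.)

0.93495


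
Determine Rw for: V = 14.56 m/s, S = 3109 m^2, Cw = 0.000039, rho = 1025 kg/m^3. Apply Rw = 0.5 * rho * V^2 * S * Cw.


Formula: Rw = 0.5 * rho * V^2 * S * Cw
Step 1 — V^2 = 14.56^2 = 211.9936
Step 2 — 0.5 * rho * V^2 = 0.5 * 1025 * 211.9936 = 108646.72
Step 3 — Rw = 108646.72 * 3109 * 0.000039 ≈ 13174 N (5 s.f.)

13174 N


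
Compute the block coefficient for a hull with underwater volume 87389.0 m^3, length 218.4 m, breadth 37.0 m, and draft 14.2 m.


Formula: Cb = V / (L * B * T)
Step 1 — L * B * T = 218.4 * 37.0 * 14.2 = 114747.36 m^3
Step 2 — Cb = 87389.0 / 114747.36 ≈ 0.76158 (5 s.f.)

0.76158


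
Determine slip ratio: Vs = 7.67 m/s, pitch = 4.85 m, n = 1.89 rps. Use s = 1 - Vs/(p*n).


Formula: s = 1 - Vs / (p * n)
Step 1 — p * n = 4.85 * 1.89 = 9.1665
Step 2 — Vs / (p*n) = 7.67 / 9.1665 = 0.836742 (6 d.p.)
Step 3 — s = 1 - 0.836742 = 0.163258

0.163258


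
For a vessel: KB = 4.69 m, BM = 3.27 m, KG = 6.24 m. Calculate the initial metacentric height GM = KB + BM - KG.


Formula: GM = KB + BM - KG
Step 1 — KM = KB + BM = 4.69 + 3.27 = 7.96 m
Step 2 — GM = KM - KG = 7.96 - 6.24 = 1.72 m

1.72 m


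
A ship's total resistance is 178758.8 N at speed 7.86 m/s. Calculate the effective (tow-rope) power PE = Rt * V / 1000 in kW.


Formula: PE = Rt * V / 1000 (kW)
Step 1 — PE (W) = 178758.8 * 7.86 = 1405044.168 W
Step 2 — PE (kW) = 1405044.168 / 1000 ≈ 1405.0 kW (5 s.f.)

1405.0 kW


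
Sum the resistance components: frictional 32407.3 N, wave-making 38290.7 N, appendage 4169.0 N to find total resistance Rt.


Formula: Rt = Rf + Rw + Ra
Substituting: Rt = 32407.3 + 38290.7 + 4169.0
Result: Rt = 74867.0 N

74867.0 N


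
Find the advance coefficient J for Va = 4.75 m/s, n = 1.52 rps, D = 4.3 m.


Formula: J = Va / (n * D)
Step 1 — n * D = 1.52 * 4.3 = 6.536
Step 2 — J = 4.75 / 6.536 ≈ 0.72674 (5 s.f.)

0.72674


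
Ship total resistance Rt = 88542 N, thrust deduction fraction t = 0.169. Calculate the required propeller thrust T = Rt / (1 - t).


Formula: T = Rt / (1 - t)
Step 1 — (1 - t) = 1 - 0.169 = 0.831
Step 2 — T = 88542 / 0.831 ≈ 106550 N (5 s.f.)

106550 N


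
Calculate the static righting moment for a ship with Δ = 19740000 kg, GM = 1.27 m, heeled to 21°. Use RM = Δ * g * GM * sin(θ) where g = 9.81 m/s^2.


Formula: GZ = GM * sin(theta); RM = disp * g * GZ
Step 1 — GZ = 1.27 * sin(21°) = 1.27 * 0.358368 = 0.455127 m
Step 2 — RM = 19740000 * 9.81 * 0.455127 ≈ 88135000 N·m (5 s.f.)

88135000 N·m


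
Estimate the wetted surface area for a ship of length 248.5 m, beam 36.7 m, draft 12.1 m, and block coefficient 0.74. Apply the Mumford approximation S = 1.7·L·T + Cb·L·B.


Formula: S = 1.7*L*T + V/T with V = Cb*L*B*T, i.e. S = L * (1.7*T + Cb*B)
Step 1 — 1.7*T = 1.7 * 12.1 = 20.57 m
Step 2 — Cb*B = 0.74 * 36.7 = 27.158 m
Step 3 — 1.7*T + Cb*B = 20.57 + 27.158 = 47.728 m
Step 4 — S = 248.5 * 47.728 ≈ 11860 m^2 (5 s.f.)

11860 m^2


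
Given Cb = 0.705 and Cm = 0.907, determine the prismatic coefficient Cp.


Formula: Cp = Cb / Cm
Substituting: Cp = 0.705 / 0.907
Result: Cp ≈ 0.77729 (5 s.f.)

0.77729


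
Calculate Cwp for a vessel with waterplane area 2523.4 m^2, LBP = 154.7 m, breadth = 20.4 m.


Formula: Cwp = Aw / (L * B)
Step 1 — L * B = 154.7 * 20.4 = 3155.88 m^2
Step 2 — Cwp = 2523.4 / 3155.88 ≈ 0.79959 (5 s.f.)

0.79959


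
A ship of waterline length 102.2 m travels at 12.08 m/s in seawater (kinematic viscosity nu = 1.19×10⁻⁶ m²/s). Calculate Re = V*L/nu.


Formula: Re = V * L / nu
Step 1 — V * L = 12.08 * 102.2 = 1234.576 m^2/s
Step 2 — Re = 1234.576 / 1.19e-6 = 1.04e+09

1.04e+09


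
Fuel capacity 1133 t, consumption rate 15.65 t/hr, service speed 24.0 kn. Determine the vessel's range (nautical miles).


Formula: endurance = fuel / rate; range = endurance * speed
Step 1 — endurance = 1133 / 15.65 = 72.3962 hours
Step 2 — range = 72.3962 * 24.0 ≈ 1737.5 nautical miles (5 s.f.)

1737.5 NM


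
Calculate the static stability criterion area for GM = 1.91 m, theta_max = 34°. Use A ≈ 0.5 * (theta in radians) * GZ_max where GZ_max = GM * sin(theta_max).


Formula: GZ_max = GM * sin(theta); Area = 0.5 * theta_rad * GZ_max
Step 1 — GZ_max = 1.91 * sin(34°) = 1.91 * 0.559193 = 1.068059 m
Step 2 — theta_rad = 34 * pi/180 = 0.593412 rad
Step 3 — Area = 0.5 * 0.593412 * 1.068059 ≈ 0.31690 m·rad (5 s.f.)

0.31690 m·rad


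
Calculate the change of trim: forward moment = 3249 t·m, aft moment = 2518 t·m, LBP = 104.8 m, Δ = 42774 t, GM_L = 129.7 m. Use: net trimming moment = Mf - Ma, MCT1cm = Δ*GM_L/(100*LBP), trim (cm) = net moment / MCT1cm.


Formula: net trimming moment = Mf - Ma; MCT1cm = Δ*GM_L/(100*LBP); trim = net moment / MCT1cm
Step 1 — net trimming moment = 3249 - 2518 = 731 t·m
Step 2 — MCT1cm = 42774 * 129.7 / (100 * 104.8) = 529.3691 t·m/cm
Step 3 — trim = 731 / 529.3691 ≈ 1.3809 cm (5 s.f.)

1.3809 cm


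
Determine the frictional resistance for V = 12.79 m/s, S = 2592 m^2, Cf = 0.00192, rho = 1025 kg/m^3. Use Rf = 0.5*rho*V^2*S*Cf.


Formula: Rf = 0.5 * rho * V^2 * S * Cf
Step 1 — V^2 = 12.79^2 = 163.5841
Step 2 — 0.5 * rho * V^2 = 0.5 * 1025 * 163.5841 = 83836.85125
Step 3 — Rf = 83836.85125 * 2592 * 0.00192 ≈ 417230 N (5 s.f.)

417230 N


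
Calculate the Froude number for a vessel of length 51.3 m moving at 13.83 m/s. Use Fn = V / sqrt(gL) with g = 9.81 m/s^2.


Formula: Fn = V / sqrt(g * L)
Step 1 — g * L = 9.81 * 51.3 = 503.253
Step 2 — sqrt(g * L) = sqrt(503.253) = 22.433301
Step 3 — Fn = 13.83 / 22.433301 ≈ 0.61649 (5 s.f.)

0.61649


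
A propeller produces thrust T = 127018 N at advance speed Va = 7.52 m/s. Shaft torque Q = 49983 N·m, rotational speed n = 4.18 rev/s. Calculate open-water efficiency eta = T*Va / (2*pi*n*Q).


Formula: eta = T * Va / (2 * pi * n * Q)
Step 1 — numerator = T * Va = 127018 * 7.52 = 955175.36
Step 2 — 2 * pi * n = 2 * pi * 4.18 = 26.263715
Step 3 — denominator = 26.263715 * 49983 = 1312739.27
Step 4 — eta = 955175.36 / 1312739.27 ≈ 0.72762 (5 s.f.)

0.72762


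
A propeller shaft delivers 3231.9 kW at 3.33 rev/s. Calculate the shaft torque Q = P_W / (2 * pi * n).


Formula: Q = P_W / (2 * pi * n)
Step 1 — P_W = 3231.9 kW * 1000 = 3231900.0 W
Step 2 — 2 * pi * n = 2 * pi * 3.33 = 20.923007
Step 3 — Q = 3231900.0 / 20.923007 ≈ 154470 N·m (5 s.f.)

154470 N·m


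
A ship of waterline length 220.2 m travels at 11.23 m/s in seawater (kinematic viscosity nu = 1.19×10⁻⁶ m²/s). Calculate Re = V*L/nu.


Formula: Re = V * L / nu
Step 1 — V * L = 11.23 * 220.2 = 2472.846 m^2/s
Step 2 — Re = 2472.846 / 1.19e-6 = 2.08e+09

2.08e+09


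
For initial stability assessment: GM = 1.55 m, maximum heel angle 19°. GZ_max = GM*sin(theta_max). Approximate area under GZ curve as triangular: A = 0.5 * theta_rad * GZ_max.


Formula: GZ_max = GM * sin(theta); Area = 0.5 * theta_rad * GZ_max
Step 1 — GZ_max = 1.55 * sin(19°) = 1.55 * 0.325568 = 0.50463 m
Step 2 — theta_rad = 19 * pi/180 = 0.331613 rad
Step 3 — Area = 0.5 * 0.331613 * 0.50463 ≈ 0.083671 m·rad (5 s.f.)

0.083671 m·rad


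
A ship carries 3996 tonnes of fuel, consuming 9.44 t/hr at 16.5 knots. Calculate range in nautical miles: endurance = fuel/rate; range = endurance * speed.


Formula: endurance = fuel / rate; range = endurance * speed
Step 1 — endurance = 3996 / 9.44 = 423.3051 hours
Step 2 — range = 423.3051 * 16.5 ≈ 6984.5 nautical miles (5 s.f.)

6984.5 NM


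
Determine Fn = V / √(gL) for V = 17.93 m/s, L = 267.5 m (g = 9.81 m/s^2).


Formula: Fn = V / sqrt(g * L)
Step 1 — g * L = 9.81 * 267.5 = 2624.175
Step 2 — sqrt(g * L) = sqrt(2624.175) = 51.226702
Step 3 — Fn = 17.93 / 51.226702 ≈ 0.35001 (5 s.f.)

0.35001


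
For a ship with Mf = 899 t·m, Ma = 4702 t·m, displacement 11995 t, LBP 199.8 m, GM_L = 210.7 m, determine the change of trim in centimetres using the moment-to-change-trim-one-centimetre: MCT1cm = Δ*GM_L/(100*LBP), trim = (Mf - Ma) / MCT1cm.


Formula: net trimming moment = Mf - Ma; MCT1cm = Δ*GM_L/(100*LBP); trim = net moment / MCT1cm
Step 1 — net trimming moment = 899 - 4702 = -3803 t·m
Step 2 — MCT1cm = 11995 * 210.7 / (100 * 199.8) = 126.4938 t·m/cm
Step 3 — trim = -3803 / 126.4938 ≈ -30.065 cm (5 s.f.)

-30.065 cm


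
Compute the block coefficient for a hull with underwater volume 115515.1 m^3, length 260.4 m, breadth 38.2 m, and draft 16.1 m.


Formula: Cb = V / (L * B * T)
Step 1 — L * B * T = 260.4 * 38.2 * 16.1 = 160151.208 m^3
Step 2 — Cb = 115515.1 / 160151.208 ≈ 0.72129 (5 s.f.)

0.72129


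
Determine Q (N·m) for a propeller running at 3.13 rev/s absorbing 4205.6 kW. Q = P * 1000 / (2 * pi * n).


Formula: Q = P_W / (2 * pi * n)
Step 1 — P_W = 4205.6 kW * 1000 = 4205600.0 W
Step 2 — 2 * pi * n = 2 * pi * 3.13 = 19.66637
Step 3 — Q = 4205600.0 / 19.66637 ≈ 213850 N·m (5 s.f.)

213850 N·m


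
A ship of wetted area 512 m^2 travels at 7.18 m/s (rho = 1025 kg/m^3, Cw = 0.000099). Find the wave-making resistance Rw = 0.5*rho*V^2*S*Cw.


Formula: Rw = 0.5 * rho * V^2 * S * Cw
Step 1 — V^2 = 7.18^2 = 51.5524
Step 2 — 0.5 * rho * V^2 = 0.5 * 1025 * 51.5524 = 26420.605
Step 3 — Rw = 26420.605 * 512 * 0.000099 ≈ 1339.2 N (5 s.f.)

1339.2 N


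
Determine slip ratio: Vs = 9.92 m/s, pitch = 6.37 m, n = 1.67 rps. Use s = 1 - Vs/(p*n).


Formula: s = 1 - Vs / (p * n)
Step 1 — p * n = 6.37 * 1.67 = 10.6379
Step 2 — Vs / (p*n) = 9.92 / 10.6379 = 0.932515 (6 d.p.)
Step 3 — s = 1 - 0.932515 = 0.067485

0.067485


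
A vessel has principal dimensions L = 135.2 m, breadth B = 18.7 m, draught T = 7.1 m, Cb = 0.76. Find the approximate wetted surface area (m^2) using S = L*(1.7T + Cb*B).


Formula: S = 1.7*L*T + V/T with V = Cb*L*B*T, i.e. S = L * (1.7*T + Cb*B)
Step 1 — 1.7*T = 1.7 * 7.1 = 12.07 m
Step 2 — Cb*B = 0.76 * 18.7 = 14.212 m
Step 3 — 1.7*T + Cb*B = 12.07 + 14.212 = 26.282 m
Step 4 — S = 135.2 * 26.282 ≈ 3553.3 m^2 (5 s.f.)

3553.3 m^2


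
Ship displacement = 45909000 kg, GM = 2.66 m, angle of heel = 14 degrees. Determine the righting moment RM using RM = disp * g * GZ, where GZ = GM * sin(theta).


Formula: GZ = GM * sin(theta); RM = disp * g * GZ
Step 1 — GZ = 2.66 * sin(14°) = 2.66 * 0.241922 = 0.643513 m
Step 2 — RM = 45909000 * 9.81 * 0.643513 ≈ 289820000 N·m (5 s.f.)

289820000 N·m


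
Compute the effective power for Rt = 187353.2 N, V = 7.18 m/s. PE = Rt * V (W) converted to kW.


Formula: PE = Rt * V / 1000 (kW)
Step 1 — PE (W) = 187353.2 * 7.18 = 1345195.976 W
Step 2 — PE (kW) = 1345195.976 / 1000 ≈ 1345.2 kW (5 s.f.)

1345.2 kW


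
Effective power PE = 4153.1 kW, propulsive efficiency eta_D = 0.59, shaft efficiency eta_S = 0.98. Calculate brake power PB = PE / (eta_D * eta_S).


Formula: PB = PE / (eta_D * eta_S)
Step 1 — combined efficiency = eta_D * eta_S = 0.59 * 0.98 = 0.5782
Step 2 — PB = 4153.1 / 0.5782 ≈ 7182.8 kW (5 s.f.)

7182.8 kW


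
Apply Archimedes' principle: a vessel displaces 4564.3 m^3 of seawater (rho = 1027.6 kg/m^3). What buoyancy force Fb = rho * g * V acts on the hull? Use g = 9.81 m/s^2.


Formula: Fb = rho * g * V
Substituting: Fb = 1027.6 * 9.81 * 4564.3
Intermediate: 1027.6 * 9.81 = 10080.756
Result: Fb = 10080.756 * 4564.3 ≈ 46012000 N (5 s.f.)

46012000 N


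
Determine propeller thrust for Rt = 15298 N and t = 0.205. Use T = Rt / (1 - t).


Formula: T = Rt / (1 - t)
Step 1 — (1 - t) = 1 - 0.205 = 0.795
Step 2 — T = 15298 / 0.795 ≈ 19243 N (5 s.f.)

19243 N


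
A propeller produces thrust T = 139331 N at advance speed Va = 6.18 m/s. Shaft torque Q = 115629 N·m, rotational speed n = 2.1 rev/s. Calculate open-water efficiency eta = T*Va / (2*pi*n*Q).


Formula: eta = T * Va / (2 * pi * n * Q)
Step 1 — numerator = T * Va = 139331 * 6.18 = 861065.58
Step 2 — 2 * pi * n = 2 * pi * 2.1 = 13.194689
Step 3 — denominator = 13.194689 * 115629 = 1525688.69
Step 4 — eta = 861065.58 / 1525688.69 ≈ 0.56438 (5 s.f.)

0.56438


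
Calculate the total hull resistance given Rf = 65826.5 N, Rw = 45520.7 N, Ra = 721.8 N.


Formula: Rt = Rf + Rw + Ra
Substituting: Rt = 65826.5 + 45520.7 + 721.8
Result: Rt = 112069.0 N

112069.0 N


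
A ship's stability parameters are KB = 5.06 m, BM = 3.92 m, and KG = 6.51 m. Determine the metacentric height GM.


Formula: GM = KB + BM - KG
Step 1 — KM = KB + BM = 5.06 + 3.92 = 8.98 m
Step 2 — GM = KM - KG = 8.98 - 6.51 = 2.47 m

2.47 m


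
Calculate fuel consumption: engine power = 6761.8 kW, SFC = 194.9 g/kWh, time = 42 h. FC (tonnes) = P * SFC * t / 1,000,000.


Formula: FC (tonnes) = P * SFC * t / 1,000,000
Step 1 — P * SFC * t = 6761.8 * 194.9 * 42 = 55350742.44 g
Step 2 — FC (tonnes) = 55350742.44 / 1,000,000 ≈ 55.351 tonnes (5 s.f.)

55.351 tonnes


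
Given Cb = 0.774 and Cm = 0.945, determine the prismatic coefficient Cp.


Formula: Cp = Cb / Cm
Substituting: Cp = 0.774 / 0.945
Result: Cp ≈ 0.81905 (5 s.f.)

0.81905


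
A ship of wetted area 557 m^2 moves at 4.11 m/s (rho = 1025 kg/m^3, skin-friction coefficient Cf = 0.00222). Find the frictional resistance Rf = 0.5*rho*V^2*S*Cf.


Formula: Rf = 0.5 * rho * V^2 * S * Cf
Step 1 — V^2 = 4.11^2 = 16.8921
Step 2 — 0.5 * rho * V^2 = 0.5 * 1025 * 16.8921 = 8657.20125
Step 3 — Rf = 8657.20125 * 557 * 0.00222 ≈ 10705 N (5 s.f.)

10705 N


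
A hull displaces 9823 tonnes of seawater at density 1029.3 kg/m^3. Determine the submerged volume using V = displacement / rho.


Formula: V = mass / rho
Step 1 — convert tonnes to kg: 9823 t * 1000 = 9823000 kg
Step 2 — V = 9823000 / 1029.3 ≈ 9543.4 m^3 (5 s.f.)

9543.4 m^3


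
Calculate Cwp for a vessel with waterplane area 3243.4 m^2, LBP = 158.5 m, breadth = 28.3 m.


Formula: Cwp = Aw / (L * B)
Step 1 — L * B = 158.5 * 28.3 = 4485.55 m^2
Step 2 — Cwp = 3243.4 / 4485.55 ≈ 0.72308 (5 s.f.)

0.72308


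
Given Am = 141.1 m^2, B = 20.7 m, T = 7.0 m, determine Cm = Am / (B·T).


Formula: Cm = Am / (B * T)
Step 1 — B * T = 20.7 * 7.0 = 144.9 m^2
Step 2 — Cm = 141.1 / 144.9 ≈ 0.97378 (5 s.f.)

0.97378


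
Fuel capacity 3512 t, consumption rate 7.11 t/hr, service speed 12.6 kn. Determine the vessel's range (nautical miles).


Formula: endurance = fuel / rate; range = endurance * speed
Step 1 — endurance = 3512 / 7.11 = 493.9522 hours
Step 2 — range = 493.9522 * 12.6 ≈ 6223.8 nautical miles (5 s.f.)

6223.8 NM


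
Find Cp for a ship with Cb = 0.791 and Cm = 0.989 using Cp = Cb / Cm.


Formula: Cp = Cb / Cm
Substituting: Cp = 0.791 / 0.989
Result: Cp ≈ 0.79980 (5 s.f.)

0.79980


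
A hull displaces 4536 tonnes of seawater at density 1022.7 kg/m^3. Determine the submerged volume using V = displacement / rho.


Formula: V = mass / rho
Step 1 — convert tonnes to kg: 4536 t * 1000 = 4536000 kg
Step 2 — V = 4536000 / 1022.7 ≈ 4435.3 m^3 (5 s.f.)

4435.3 m^3


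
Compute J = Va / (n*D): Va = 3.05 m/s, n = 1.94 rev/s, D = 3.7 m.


Formula: J = Va / (n * D)
Step 1 — n * D = 1.94 * 3.7 = 7.178
Step 2 — J = 3.05 / 7.178 ≈ 0.42491 (5 s.f.)

0.42491


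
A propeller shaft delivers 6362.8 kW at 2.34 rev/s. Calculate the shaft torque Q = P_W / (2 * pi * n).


Formula: Q = P_W / (2 * pi * n)
Step 1 — P_W = 6362.8 kW * 1000 = 6362800.0 W
Step 2 — 2 * pi * n = 2 * pi * 2.34 = 14.702654
Step 3 — Q = 6362800.0 / 14.702654 ≈ 432770 N·m (5 s.f.)

432770 N·m


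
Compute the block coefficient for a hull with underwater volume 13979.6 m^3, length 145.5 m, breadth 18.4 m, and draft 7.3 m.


Formula: Cb = V / (L * B * T)
Step 1 — L * B * T = 145.5 * 18.4 * 7.3 = 19543.56 m^3
Step 2 — Cb = 13979.6 / 19543.56 ≈ 0.71530 (5 s.f.)

0.71530


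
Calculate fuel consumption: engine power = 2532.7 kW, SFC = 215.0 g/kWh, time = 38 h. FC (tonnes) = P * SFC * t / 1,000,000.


Formula: FC (tonnes) = P * SFC * t / 1,000,000
Step 1 — P * SFC * t = 2532.7 * 215.0 * 38 = 20692159.0 g
Step 2 — FC (tonnes) = 20692159.0 / 1,000,000 ≈ 20.692 tonnes (5 s.f.)

20.692 tonnes


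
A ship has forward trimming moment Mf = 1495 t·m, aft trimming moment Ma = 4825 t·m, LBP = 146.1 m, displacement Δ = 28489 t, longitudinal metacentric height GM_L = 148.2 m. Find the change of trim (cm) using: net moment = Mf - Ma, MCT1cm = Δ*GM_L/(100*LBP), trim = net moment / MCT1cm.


Formula: net trimming moment = Mf - Ma; MCT1cm = Δ*GM_L/(100*LBP); trim = net moment / MCT1cm
Step 1 — net trimming moment = 1495 - 4825 = -3330 t·m
Step 2 — MCT1cm = 28489 * 148.2 / (100 * 146.1) = 288.9849 t·m/cm
Step 3 — trim = -3330 / 288.9849 ≈ -11.523 cm (5 s.f.)

-11.523 cm


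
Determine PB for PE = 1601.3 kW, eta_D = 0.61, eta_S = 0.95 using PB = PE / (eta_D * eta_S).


Formula: PB = PE / (eta_D * eta_S)
Step 1 — combined efficiency = eta_D * eta_S = 0.61 * 0.95 = 0.5795
Step 2 — PB = 1601.3 / 0.5795 ≈ 2763.2 kW (5 s.f.)

2763.2 kW


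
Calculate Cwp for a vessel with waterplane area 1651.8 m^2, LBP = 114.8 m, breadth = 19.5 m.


Formula: Cwp = Aw / (L * B)
Step 1 — L * B = 114.8 * 19.5 = 2238.6 m^2
Step 2 — Cwp = 1651.8 / 2238.6 ≈ 0.73787 (5 s.f.)

0.73787


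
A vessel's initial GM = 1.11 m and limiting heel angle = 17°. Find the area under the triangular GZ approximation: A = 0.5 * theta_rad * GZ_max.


Formula: GZ_max = GM * sin(theta); Area = 0.5 * theta_rad * GZ_max
Step 1 — GZ_max = 1.11 * sin(17°) = 1.11 * 0.292372 = 0.324533 m
Step 2 — theta_rad = 17 * pi/180 = 0.296706 rad
Step 3 — Area = 0.5 * 0.296706 * 0.324533 ≈ 0.048145 m·rad (5 s.f.)

0.048145 m·rad


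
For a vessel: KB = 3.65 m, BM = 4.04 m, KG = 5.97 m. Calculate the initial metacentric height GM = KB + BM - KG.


Formula: GM = KB + BM - KG
Step 1 — KM = KB + BM = 3.65 + 4.04 = 7.69 m
Step 2 — GM = KM - KG = 7.69 - 5.97 = 1.72 m

1.72 m


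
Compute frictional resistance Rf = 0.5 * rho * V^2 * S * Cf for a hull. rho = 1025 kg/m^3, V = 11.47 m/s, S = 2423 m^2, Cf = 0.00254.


Formula: Rf = 0.5 * rho * V^2 * S * Cf
Step 1 — V^2 = 11.47^2 = 131.5609
Step 2 — 0.5 * rho * V^2 = 0.5 * 1025 * 131.5609 = 67424.96125
Step 3 — Rf = 67424.96125 * 2423 * 0.00254 ≈ 414960 N (5 s.f.)

414960 N


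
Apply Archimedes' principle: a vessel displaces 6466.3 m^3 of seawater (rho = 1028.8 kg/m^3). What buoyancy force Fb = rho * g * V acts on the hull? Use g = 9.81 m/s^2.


Formula: Fb = rho * g * V
Substituting: Fb = 1028.8 * 9.81 * 6466.3
Intermediate: 1028.8 * 9.81 = 10092.528
Result: Fb = 10092.528 * 6466.3 ≈ 65261000 N (5 s.f.)

65261000 N


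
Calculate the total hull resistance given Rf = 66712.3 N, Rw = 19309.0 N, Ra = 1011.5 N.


Formula: Rt = Rf + Rw + Ra
Substituting: Rt = 66712.3 + 19309.0 + 1011.5
Result: Rt = 87032.8 N

87032.8 N


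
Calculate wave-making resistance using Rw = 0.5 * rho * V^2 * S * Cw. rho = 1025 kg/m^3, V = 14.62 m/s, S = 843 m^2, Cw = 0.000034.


Formula: Rw = 0.5 * rho * V^2 * S * Cw
Step 1 — V^2 = 14.62^2 = 213.7444
Step 2 — 0.5 * rho * V^2 = 0.5 * 1025 * 213.7444 = 109544.005
Step 3 — Rw = 109544.005 * 843 * 0.000034 ≈ 3139.8 N (5 s.f.)

3139.8 N


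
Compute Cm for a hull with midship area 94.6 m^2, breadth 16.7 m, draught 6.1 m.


Formula: Cm = Am / (B * T)
Step 1 — B * T = 16.7 * 6.1 = 101.87 m^2
Step 2 — Cm = 94.6 / 101.87 ≈ 0.92863 (5 s.f.)

0.92863


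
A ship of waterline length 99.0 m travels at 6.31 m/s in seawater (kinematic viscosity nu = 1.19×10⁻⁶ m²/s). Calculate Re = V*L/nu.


Formula: Re = V * L / nu
Step 1 — V * L = 6.31 * 99.0 = 624.69 m^2/s
Step 2 — Re = 624.69 / 1.19e-6 = 5.25e+08

5.25e+08


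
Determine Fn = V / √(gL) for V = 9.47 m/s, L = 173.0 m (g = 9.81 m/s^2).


Formula: Fn = V / sqrt(g * L)
Step 1 — g * L = 9.81 * 173.0 = 1697.13
Step 2 — sqrt(g * L) = sqrt(1697.13) = 41.196238
Step 3 — Fn = 9.47 / 41.196238 ≈ 0.22988 (5 s.f.)

0.22988


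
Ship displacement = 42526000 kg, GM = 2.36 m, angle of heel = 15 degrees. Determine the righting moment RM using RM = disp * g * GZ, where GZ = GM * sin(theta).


Formula: GZ = GM * sin(theta); RM = disp * g * GZ
Step 1 — GZ = 2.36 * sin(15°) = 2.36 * 0.258819 = 0.610813 m
Step 2 — RM = 42526000 * 9.81 * 0.610813 ≈ 254820000 N·m (5 s.f.)

254820000 N·m


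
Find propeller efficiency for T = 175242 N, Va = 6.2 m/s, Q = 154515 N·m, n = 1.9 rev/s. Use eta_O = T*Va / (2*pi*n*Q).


Formula: eta = T * Va / (2 * pi * n * Q)
Step 1 — numerator = T * Va = 175242 * 6.2 = 1086500.4
Step 2 — 2 * pi * n = 2 * pi * 1.9 = 11.938052
Step 3 — denominator = 11.938052 * 154515 = 1844608.1
Step 4 — eta = 1086500.4 / 1844608.1 ≈ 0.58901 (5 s.f.)

0.58901


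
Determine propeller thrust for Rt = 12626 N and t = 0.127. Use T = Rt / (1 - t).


Formula: T = Rt / (1 - t)
Step 1 — (1 - t) = 1 - 0.127 = 0.873
Step 2 — T = 12626 / 0.873 ≈ 14463 N (5 s.f.)

14463 N


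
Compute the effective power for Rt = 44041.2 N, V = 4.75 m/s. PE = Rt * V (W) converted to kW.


Formula: PE = Rt * V / 1000 (kW)
Step 1 — PE (W) = 44041.2 * 4.75 = 209195.7 W
Step 2 — PE (kW) = 209195.7 / 1000 ≈ 209.20 kW (5 s.f.)

209.20 kW


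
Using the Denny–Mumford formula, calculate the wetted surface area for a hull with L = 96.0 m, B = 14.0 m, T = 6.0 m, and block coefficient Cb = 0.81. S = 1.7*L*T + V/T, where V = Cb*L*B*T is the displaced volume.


Formula: S = 1.7*L*T + V/T with V = Cb*L*B*T, i.e. S = L * (1.7*T + Cb*B)
Step 1 — 1.7*T = 1.7 * 6.0 = 10.2 m
Step 2 — Cb*B = 0.81 * 14.0 = 11.34 m
Step 3 — 1.7*T + Cb*B = 10.2 + 11.34 = 21.54 m
Step 4 — S = 96.0 * 21.54 ≈ 2067.8 m^2 (5 s.f.)

2067.8 m^2


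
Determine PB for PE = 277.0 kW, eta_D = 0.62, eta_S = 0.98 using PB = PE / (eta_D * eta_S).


Formula: PB = PE / (eta_D * eta_S)
Step 1 — combined efficiency = eta_D * eta_S = 0.62 * 0.98 = 0.6076
Step 2 — PB = 277.0 / 0.6076 ≈ 455.89 kW (5 s.f.)

455.89 kW


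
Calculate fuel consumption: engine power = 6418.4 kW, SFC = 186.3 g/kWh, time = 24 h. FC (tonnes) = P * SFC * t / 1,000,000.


Formula: FC (tonnes) = P * SFC * t / 1,000,000
Step 1 — P * SFC * t = 6418.4 * 186.3 * 24 = 28697950.08 g
Step 2 — FC (tonnes) = 28697950.08 / 1,000,000 ≈ 28.698 tonnes (5 s.f.)

28.698 tonnes


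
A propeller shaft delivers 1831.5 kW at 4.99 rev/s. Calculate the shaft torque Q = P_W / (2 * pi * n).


Formula: Q = P_W / (2 * pi * n)
Step 1 — P_W = 1831.5 kW * 1000 = 1831500.0 W
Step 2 — 2 * pi * n = 2 * pi * 4.99 = 31.353095
Step 3 — Q = 1831500.0 / 31.353095 ≈ 58415 N·m (5 s.f.)

58415 N·m


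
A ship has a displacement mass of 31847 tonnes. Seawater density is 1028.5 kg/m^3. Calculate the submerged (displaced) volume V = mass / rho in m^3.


Formula: V = mass / rho
Step 1 — convert tonnes to kg: 31847 t * 1000 = 31847000 kg
Step 2 — V = 31847000 / 1028.5 ≈ 30965 m^3 (5 s.f.)

30965 m^3


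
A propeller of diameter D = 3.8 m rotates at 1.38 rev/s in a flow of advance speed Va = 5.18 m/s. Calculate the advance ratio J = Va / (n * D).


Formula: J = Va / (n * D)
Step 1 — n * D = 1.38 * 3.8 = 5.244
Step 2 — J = 5.18 / 5.244 ≈ 0.98780 (5 s.f.)

0.98780


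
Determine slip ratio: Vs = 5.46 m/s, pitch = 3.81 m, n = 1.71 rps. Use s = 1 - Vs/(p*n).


Formula: s = 1 - Vs / (p * n)
Step 1 — p * n = 3.81 * 1.71 = 6.5151
Step 2 — Vs / (p*n) = 5.46 / 6.5151 = 0.838053 (6 d.p.)
Step 3 — s = 1 - 0.838053 = 0.161947

0.161947


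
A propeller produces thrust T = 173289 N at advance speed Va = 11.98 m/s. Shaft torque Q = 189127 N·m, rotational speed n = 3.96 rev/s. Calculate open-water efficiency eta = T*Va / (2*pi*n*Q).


Formula: eta = T * Va / (2 * pi * n * Q)
Step 1 — numerator = T * Va = 173289 * 11.98 = 2076002.22
Step 2 — 2 * pi * n = 2 * pi * 3.96 = 24.881414
Step 3 — denominator = 24.881414 * 189127 = 4705747.19
Step 4 — eta = 2076002.22 / 4705747.19 ≈ 0.44116 (5 s.f.)

0.44116


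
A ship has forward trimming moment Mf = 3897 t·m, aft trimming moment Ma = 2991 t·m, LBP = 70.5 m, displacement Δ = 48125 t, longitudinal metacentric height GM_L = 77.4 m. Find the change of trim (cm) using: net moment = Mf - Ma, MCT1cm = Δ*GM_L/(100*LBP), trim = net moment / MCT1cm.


Formula: net trimming moment = Mf - Ma; MCT1cm = Δ*GM_L/(100*LBP); trim = net moment / MCT1cm
Step 1 — net trimming moment = 3897 - 2991 = 906 t·m
Step 2 — MCT1cm = 48125 * 77.4 / (100 * 70.5) = 528.3511 t·m/cm
Step 3 — trim = 906 / 528.3511 ≈ 1.7148 cm (5 s.f.)

1.7148 cm


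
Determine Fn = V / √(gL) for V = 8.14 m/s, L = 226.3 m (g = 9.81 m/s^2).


Formula: Fn = V / sqrt(g * L)
Step 1 — g * L = 9.81 * 226.3 = 2220.003
Step 2 — sqrt(g * L) = sqrt(2220.003) = 47.116908
Step 3 — Fn = 8.14 / 47.116908 ≈ 0.17276 (5 s.f.)

0.17276


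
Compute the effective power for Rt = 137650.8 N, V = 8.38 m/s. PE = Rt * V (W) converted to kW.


Formula: PE = Rt * V / 1000 (kW)
Step 1 — PE (W) = 137650.8 * 8.38 = 1153513.704 W
Step 2 — PE (kW) = 1153513.704 / 1000 ≈ 1153.5 kW (5 s.f.)

1153.5 kW


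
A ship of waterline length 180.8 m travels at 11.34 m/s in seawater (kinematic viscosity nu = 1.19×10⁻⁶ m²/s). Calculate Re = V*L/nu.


Formula: Re = V * L / nu
Step 1 — V * L = 11.34 * 180.8 = 2050.272 m^2/s
Step 2 — Re = 2050.272 / 1.19e-6 = 1.72e+09

1.72e+09


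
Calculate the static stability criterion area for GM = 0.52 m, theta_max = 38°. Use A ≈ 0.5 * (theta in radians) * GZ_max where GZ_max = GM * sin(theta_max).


Formula: GZ_max = GM * sin(theta); Area = 0.5 * theta_rad * GZ_max
Step 1 — GZ_max = 0.52 * sin(38°) = 0.52 * 0.615661 = 0.320144 m
Step 2 — theta_rad = 38 * pi/180 = 0.663225 rad
Step 3 — Area = 0.5 * 0.663225 * 0.320144 ≈ 0.10616 m·rad (5 s.f.)

0.10616 m·rad


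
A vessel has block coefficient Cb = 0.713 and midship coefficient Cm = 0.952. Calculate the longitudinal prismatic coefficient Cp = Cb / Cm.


Formula: Cp = Cb / Cm
Substituting: Cp = 0.713 / 0.952
Result: Cp ≈ 0.74895 (5 s.f.)

0.74895


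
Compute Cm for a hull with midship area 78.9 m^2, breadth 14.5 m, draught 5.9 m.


Formula: Cm = Am / (B * T)
Step 1 — B * T = 14.5 * 5.9 = 85.55 m^2
Step 2 — Cm = 78.9 / 85.55 ≈ 0.92227 (5 s.f.)

0.92227


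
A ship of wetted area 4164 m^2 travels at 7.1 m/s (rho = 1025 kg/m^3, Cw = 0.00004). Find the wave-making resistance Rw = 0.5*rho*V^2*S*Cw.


Formula: Rw = 0.5 * rho * V^2 * S * Cw
Step 1 — V^2 = 7.1^2 = 50.41
Step 2 — 0.5 * rho * V^2 = 0.5 * 1025 * 50.41 = 25835.125
Step 3 — Rw = 25835.125 * 4164 * 0.00004 ≈ 4303.1 N (5 s.f.)

4303.1 N


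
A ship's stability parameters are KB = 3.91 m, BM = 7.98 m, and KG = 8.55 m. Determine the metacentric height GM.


Formula: GM = KB + BM - KG
Step 1 — KM = KB + BM = 3.91 + 7.98 = 11.89 m
Step 2 — GM = KM - KG = 11.89 - 8.55 = 3.34 m

3.34 m


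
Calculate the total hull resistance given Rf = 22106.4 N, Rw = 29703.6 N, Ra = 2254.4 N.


Formula: Rt = Rf + Rw + Ra
Substituting: Rt = 22106.4 + 29703.6 + 2254.4
Result: Rt = 54064.4 N

54064.4 N


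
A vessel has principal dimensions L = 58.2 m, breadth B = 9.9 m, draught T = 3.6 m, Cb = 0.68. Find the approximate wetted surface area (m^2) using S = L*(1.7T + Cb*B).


Formula: S = 1.7*L*T + V/T with V = Cb*L*B*T, i.e. S = L * (1.7*T + Cb*B)
Step 1 — 1.7*T = 1.7 * 3.6 = 6.12 m
Step 2 — Cb*B = 0.68 * 9.9 = 6.732 m
Step 3 — 1.7*T + Cb*B = 6.12 + 6.732 = 12.852 m
Step 4 — S = 58.2 * 12.852 ≈ 747.99 m^2 (5 s.f.)

747.99 m^2


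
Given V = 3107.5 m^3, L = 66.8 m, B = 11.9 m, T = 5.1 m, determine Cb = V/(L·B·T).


Formula: Cb = V / (L * B * T)
Step 1 — L * B * T = 66.8 * 11.9 * 5.1 = 4054.092 m^3
Step 2 — Cb = 3107.5 / 4054.092 ≈ 0.76651 (5 s.f.)

0.76651


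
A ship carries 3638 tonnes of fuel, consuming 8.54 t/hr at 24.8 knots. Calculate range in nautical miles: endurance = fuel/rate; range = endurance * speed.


Formula: endurance = fuel / rate; range = endurance * speed
Step 1 — endurance = 3638 / 8.54 = 425.9953 hours
Step 2 — range = 425.9953 * 24.8 ≈ 10565 nautical miles (5 s.f.)

10565 NM


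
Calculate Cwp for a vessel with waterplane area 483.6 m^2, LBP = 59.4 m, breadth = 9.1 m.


Formula: Cwp = Aw / (L * B)
Step 1 — L * B = 59.4 * 9.1 = 540.54 m^2
Step 2 — Cwp = 483.6 / 540.54 ≈ 0.89466 (5 s.f.)

0.89466


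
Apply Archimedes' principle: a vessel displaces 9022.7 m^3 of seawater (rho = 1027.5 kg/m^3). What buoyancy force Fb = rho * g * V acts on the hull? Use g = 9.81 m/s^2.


Formula: Fb = rho * g * V
Substituting: Fb = 1027.5 * 9.81 * 9022.7
Intermediate: 1027.5 * 9.81 = 10079.775
Result: Fb = 10079.775 * 9022.7 ≈ 90947000 N (5 s.f.)

90947000 N


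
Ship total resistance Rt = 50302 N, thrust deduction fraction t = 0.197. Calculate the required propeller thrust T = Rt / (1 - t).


Formula: T = Rt / (1 - t)
Step 1 — (1 - t) = 1 - 0.197 = 0.803
Step 2 — T = 50302 / 0.803 ≈ 62643 N (5 s.f.)

62643 N


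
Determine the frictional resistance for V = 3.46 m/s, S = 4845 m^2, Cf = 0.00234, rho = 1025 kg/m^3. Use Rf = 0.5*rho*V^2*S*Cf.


Formula: Rf = 0.5 * rho * V^2 * S * Cf
Step 1 — V^2 = 3.46^2 = 11.9716
Step 2 — 0.5 * rho * V^2 = 0.5 * 1025 * 11.9716 = 6135.445
Step 3 — Rf = 6135.445 * 4845 * 0.00234 ≈ 69559 N (5 s.f.)

69559 N


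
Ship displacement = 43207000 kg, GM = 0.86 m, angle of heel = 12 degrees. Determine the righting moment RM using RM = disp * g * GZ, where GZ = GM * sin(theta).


Formula: GZ = GM * sin(theta); RM = disp * g * GZ
Step 1 — GZ = 0.86 * sin(12°) = 0.86 * 0.207912 = 0.178804 m
Step 2 — RM = 43207000 * 9.81 * 0.178804 ≈ 75788000 N·m (5 s.f.)

75788000 N·m


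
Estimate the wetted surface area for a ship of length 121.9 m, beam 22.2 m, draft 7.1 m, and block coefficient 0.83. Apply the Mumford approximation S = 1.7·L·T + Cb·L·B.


Formula: S = 1.7*L*T + V/T with V = Cb*L*B*T, i.e. S = L * (1.7*T + Cb*B)
Step 1 — 1.7*T = 1.7 * 7.1 = 12.07 m
Step 2 — Cb*B = 0.83 * 22.2 = 18.426 m
Step 3 — 1.7*T + Cb*B = 12.07 + 18.426 = 30.496 m
Step 4 — S = 121.9 * 30.496 ≈ 3717.5 m^2 (5 s.f.)

3717.5 m^2


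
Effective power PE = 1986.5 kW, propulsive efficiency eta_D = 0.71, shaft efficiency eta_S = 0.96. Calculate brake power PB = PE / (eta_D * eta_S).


Formula: PB = PE / (eta_D * eta_S)
Step 1 — combined efficiency = eta_D * eta_S = 0.71 * 0.96 = 0.6816
Step 2 — PB = 1986.5 / 0.6816 ≈ 2914.5 kW (5 s.f.)

2914.5 kW


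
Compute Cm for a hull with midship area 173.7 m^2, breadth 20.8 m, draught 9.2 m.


Formula: Cm = Am / (B * T)
Step 1 — B * T = 20.8 * 9.2 = 191.36 m^2
Step 2 — Cm = 173.7 / 191.36 ≈ 0.90771 (5 s.f.)

0.90771


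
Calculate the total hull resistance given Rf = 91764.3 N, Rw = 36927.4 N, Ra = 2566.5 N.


Formula: Rt = Rf + Rw + Ra
Substituting: Rt = 91764.3 + 36927.4 + 2566.5
Result: Rt = 131258.2 N

131258.2 N


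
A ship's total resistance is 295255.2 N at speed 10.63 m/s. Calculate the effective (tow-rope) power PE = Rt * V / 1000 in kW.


Formula: PE = Rt * V / 1000 (kW)
Step 1 — PE (W) = 295255.2 * 10.63 = 3138562.776 W
Step 2 — PE (kW) = 3138562.776 / 1000 ≈ 3138.6 kW (5 s.f.)

3138.6 kW


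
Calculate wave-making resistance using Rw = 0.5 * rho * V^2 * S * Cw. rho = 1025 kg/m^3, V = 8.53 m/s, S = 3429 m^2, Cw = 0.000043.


Formula: Rw = 0.5 * rho * V^2 * S * Cw
Step 1 — V^2 = 8.53^2 = 72.7609
Step 2 — 0.5 * rho * V^2 = 0.5 * 1025 * 72.7609 = 37289.96125
Step 3 — Rw = 37289.96125 * 3429 * 0.000043 ≈ 5498.3 N (5 s.f.)

5498.3 N


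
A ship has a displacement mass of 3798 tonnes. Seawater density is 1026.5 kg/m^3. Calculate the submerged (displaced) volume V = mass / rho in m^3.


Formula: V = mass / rho
Step 1 — convert tonnes to kg: 3798 t * 1000 = 3798000 kg
Step 2 — V = 3798000 / 1026.5 ≈ 3700.0 m^3 (5 s.f.)

3700.0 m^3


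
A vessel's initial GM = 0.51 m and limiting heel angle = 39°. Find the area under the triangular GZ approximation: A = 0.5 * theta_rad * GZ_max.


Formula: GZ_max = GM * sin(theta); Area = 0.5 * theta_rad * GZ_max
Step 1 — GZ_max = 0.51 * sin(39°) = 0.51 * 0.62932 = 0.320953 m
Step 2 — theta_rad = 39 * pi/180 = 0.680678 rad
Step 3 — Area = 0.5 * 0.680678 * 0.320953 ≈ 0.10923 m·rad (5 s.f.)

0.10923 m·rad


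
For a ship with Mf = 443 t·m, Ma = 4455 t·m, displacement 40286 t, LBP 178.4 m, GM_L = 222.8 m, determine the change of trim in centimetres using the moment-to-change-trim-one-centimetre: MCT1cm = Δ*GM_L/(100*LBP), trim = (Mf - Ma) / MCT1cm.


Formula: net trimming moment = Mf - Ma; MCT1cm = Δ*GM_L/(100*LBP); trim = net moment / MCT1cm
Step 1 — net trimming moment = 443 - 4455 = -4012 t·m
Step 2 — MCT1cm = 40286 * 222.8 / (100 * 178.4) = 503.1234 t·m/cm
Step 3 — trim = -4012 / 503.1234 ≈ -7.9742 cm (5 s.f.)

-7.9742 cm


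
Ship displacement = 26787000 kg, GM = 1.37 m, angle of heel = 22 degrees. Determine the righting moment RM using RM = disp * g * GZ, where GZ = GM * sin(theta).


Formula: GZ = GM * sin(theta); RM = disp * g * GZ
Step 1 — GZ = 1.37 * sin(22°) = 1.37 * 0.374607 = 0.513212 m
Step 2 — RM = 26787000 * 9.81 * 0.513212 ≈ 134860000 N·m (5 s.f.)

134860000 N·m


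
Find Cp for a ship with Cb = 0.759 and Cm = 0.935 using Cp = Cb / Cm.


Formula: Cp = Cb / Cm
Substituting: Cp = 0.759 / 0.935
Result: Cp ≈ 0.81176 (5 s.f.)

0.81176


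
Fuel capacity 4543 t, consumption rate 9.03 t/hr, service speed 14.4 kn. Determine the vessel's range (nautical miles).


Formula: endurance = fuel / rate; range = endurance * speed
Step 1 — endurance = 4543 / 9.03 = 503.1008 hours
Step 2 — range = 503.1008 * 14.4 ≈ 7244.7 nautical miles (5 s.f.)

7244.7 NM


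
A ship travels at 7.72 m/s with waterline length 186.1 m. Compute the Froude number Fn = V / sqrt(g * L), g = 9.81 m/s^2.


Formula: Fn = V / sqrt(g * L)
Step 1 — g * L = 9.81 * 186.1 = 1825.641
Step 2 — sqrt(g * L) = sqrt(1825.641) = 42.72752
Step 3 — Fn = 7.72 / 42.72752 ≈ 0.18068 (5 s.f.)

0.18068


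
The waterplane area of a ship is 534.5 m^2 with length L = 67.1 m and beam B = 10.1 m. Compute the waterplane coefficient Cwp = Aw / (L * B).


Formula: Cwp = Aw / (L * B)
Step 1 — L * B = 67.1 * 10.1 = 677.71 m^2
Step 2 — Cwp = 534.5 / 677.71 ≈ 0.78869 (5 s.f.)

0.78869


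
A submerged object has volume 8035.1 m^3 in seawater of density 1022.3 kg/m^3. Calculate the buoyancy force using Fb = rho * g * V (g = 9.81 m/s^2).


Formula: Fb = rho * g * V
Substituting: Fb = 1022.3 * 9.81 * 8035.1
Intermediate: 1022.3 * 9.81 = 10028.763
Result: Fb = 10028.763 * 8035.1 ≈ 80582000 N (5 s.f.)

80582000 N


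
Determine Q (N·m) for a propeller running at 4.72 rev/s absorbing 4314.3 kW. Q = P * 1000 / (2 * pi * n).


Formula: Q = P_W / (2 * pi * n)
Step 1 — P_W = 4314.3 kW * 1000 = 4314300.0 W
Step 2 — 2 * pi * n = 2 * pi * 4.72 = 29.656635
Step 3 — Q = 4314300.0 / 29.656635 ≈ 145480 N·m (5 s.f.)

145480 N·m


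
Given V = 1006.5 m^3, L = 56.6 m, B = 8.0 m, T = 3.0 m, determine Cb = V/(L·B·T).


Formula: Cb = V / (L * B * T)
Step 1 — L * B * T = 56.6 * 8.0 * 3.0 = 1358.4 m^3
Step 2 — Cb = 1006.5 / 1358.4 ≈ 0.74095 (5 s.f.)

0.74095


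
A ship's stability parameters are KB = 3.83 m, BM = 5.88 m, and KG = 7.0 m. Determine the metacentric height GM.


Formula: GM = KB + BM - KG
Step 1 — KM = KB + BM = 3.83 + 5.88 = 9.71 m
Step 2 — GM = KM - KG = 9.71 - 7.0 = 2.71 m

2.71 m


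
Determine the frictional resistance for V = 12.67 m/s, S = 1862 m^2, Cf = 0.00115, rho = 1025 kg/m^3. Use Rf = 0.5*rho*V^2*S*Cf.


Formula: Rf = 0.5 * rho * V^2 * S * Cf
Step 1 — V^2 = 12.67^2 = 160.5289
Step 2 — 0.5 * rho * V^2 = 0.5 * 1025 * 160.5289 = 82271.06125
Step 3 — Rf = 82271.06125 * 1862 * 0.00115 ≈ 176170 N (5 s.f.)

176170 N


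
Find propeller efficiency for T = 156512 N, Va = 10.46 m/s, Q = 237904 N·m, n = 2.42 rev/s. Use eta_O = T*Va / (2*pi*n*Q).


Formula: eta = T * Va / (2 * pi * n * Q)
Step 1 — numerator = T * Va = 156512 * 10.46 = 1637115.52
Step 2 — 2 * pi * n = 2 * pi * 2.42 = 15.205308
Step 3 — denominator = 15.205308 * 237904 = 3617403.59
Step 4 — eta = 1637115.52 / 3617403.59 ≈ 0.45257 (5 s.f.)

0.45257


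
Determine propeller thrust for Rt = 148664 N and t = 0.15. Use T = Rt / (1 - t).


Formula: T = Rt / (1 - t)
Step 1 — (1 - t) = 1 - 0.15 = 0.85
Step 2 — T = 148664 / 0.85 ≈ 174900 N (5 s.f.)

174900 N


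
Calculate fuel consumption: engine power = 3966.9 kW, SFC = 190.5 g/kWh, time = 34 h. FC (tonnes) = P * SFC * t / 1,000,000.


Formula: FC (tonnes) = P * SFC * t / 1,000,000
Step 1 — P * SFC * t = 3966.9 * 190.5 * 34 = 25693611.3 g
Step 2 — FC (tonnes) = 25693611.3 / 1,000,000 ≈ 25.694 tonnes (5 s.f.)

25.694 tonnes


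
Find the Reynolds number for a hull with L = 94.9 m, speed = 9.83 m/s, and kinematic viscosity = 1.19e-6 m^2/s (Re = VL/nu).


Formula: Re = V * L / nu
Step 1 — V * L = 9.83 * 94.9 = 932.867 m^2/s
Step 2 — Re = 932.867 / 1.19e-6 = 7.84e+08

7.84e+08


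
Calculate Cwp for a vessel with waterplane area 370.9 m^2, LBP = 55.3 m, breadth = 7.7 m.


Formula: Cwp = Aw / (L * B)
Step 1 — L * B = 55.3 * 7.7 = 425.81 m^2
Step 2 — Cwp = 370.9 / 425.81 ≈ 0.87105 (5 s.f.)

0.87105


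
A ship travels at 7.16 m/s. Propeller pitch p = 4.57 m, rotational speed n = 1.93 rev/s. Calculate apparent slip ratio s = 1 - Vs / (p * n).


Formula: s = 1 - Vs / (p * n)
Step 1 — p * n = 4.57 * 1.93 = 8.8201
Step 2 — Vs / (p*n) = 7.16 / 8.8201 = 0.811782 (6 d.p.)
Step 3 — s = 1 - 0.811782 = 0.188218

0.188218


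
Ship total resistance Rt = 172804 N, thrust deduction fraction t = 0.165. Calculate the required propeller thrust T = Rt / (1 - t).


Formula: T = Rt / (1 - t)
Step 1 — (1 - t) = 1 - 0.165 = 0.835
Step 2 — T = 172804 / 0.835 ≈ 206950 N (5 s.f.)

206950 N


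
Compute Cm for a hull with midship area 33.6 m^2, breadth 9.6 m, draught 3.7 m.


Formula: Cm = Am / (B * T)
Step 1 — B * T = 9.6 * 3.7 = 35.52 m^2
Step 2 — Cm = 33.6 / 35.52 ≈ 0.94595 (5 s.f.)

0.94595


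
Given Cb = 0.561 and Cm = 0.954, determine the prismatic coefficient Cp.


Formula: Cp = Cb / Cm
Substituting: Cp = 0.561 / 0.954
Result: Cp ≈ 0.58805 (5 s.f.)

0.58805


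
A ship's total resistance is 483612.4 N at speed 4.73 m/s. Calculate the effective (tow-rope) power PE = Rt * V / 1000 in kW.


Formula: PE = Rt * V / 1000 (kW)
Step 1 — PE (W) = 483612.4 * 4.73 = 2287486.652 W
Step 2 — PE (kW) = 2287486.652 / 1000 ≈ 2287.5 kW (5 s.f.)

2287.5 kW


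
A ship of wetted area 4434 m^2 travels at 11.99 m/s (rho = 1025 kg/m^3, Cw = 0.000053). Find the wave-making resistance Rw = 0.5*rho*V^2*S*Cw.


Formula: Rw = 0.5 * rho * V^2 * S * Cw
Step 1 — V^2 = 11.99^2 = 143.7601
Step 2 — 0.5 * rho * V^2 = 0.5 * 1025 * 143.7601 = 73677.05125
Step 3 — Rw = 73677.05125 * 4434 * 0.000053 ≈ 17314 N (5 s.f.)

17314 N


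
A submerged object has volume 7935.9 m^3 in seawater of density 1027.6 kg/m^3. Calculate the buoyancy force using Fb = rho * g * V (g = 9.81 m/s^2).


Formula: Fb = rho * g * V
Substituting: Fb = 1027.6 * 9.81 * 7935.9
Intermediate: 1027.6 * 9.81 = 10080.756
Result: Fb = 10080.756 * 7935.9 ≈ 80000000 N (5 s.f.)

80000000 N


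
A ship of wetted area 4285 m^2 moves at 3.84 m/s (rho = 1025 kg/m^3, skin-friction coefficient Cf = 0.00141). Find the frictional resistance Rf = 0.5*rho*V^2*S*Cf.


Formula: Rf = 0.5 * rho * V^2 * S * Cf
Step 1 — V^2 = 3.84^2 = 14.7456
Step 2 — 0.5 * rho * V^2 = 0.5 * 1025 * 14.7456 = 7557.12
Step 3 — Rf = 7557.12 * 4285 * 0.00141 ≈ 45659 N (5 s.f.)

45659 N
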